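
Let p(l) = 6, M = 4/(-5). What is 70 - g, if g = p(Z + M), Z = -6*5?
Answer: 64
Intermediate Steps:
Z = -30
M = -4/5 (M = 4*(-1/5) = -4/5 ≈ -0.80000)
g = 6
70 - g = 70 - 1*6 = 70 - 6 = 64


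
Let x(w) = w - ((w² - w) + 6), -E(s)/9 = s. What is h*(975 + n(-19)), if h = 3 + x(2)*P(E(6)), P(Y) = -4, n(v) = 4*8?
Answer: 27189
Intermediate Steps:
n(v) = 32
E(s) = -9*s
x(w) = -6 - w² + 2*w (x(w) = w - (6 + w² - w) = w + (-6 + w - w²) = -6 - w² + 2*w)
h = 27 (h = 3 + (-6 - 1*2² + 2*2)*(-4) = 3 + (-6 - 1*4 + 4)*(-4) = 3 + (-6 - 4 + 4)*(-4) = 3 - 6*(-4) = 3 + 24 = 27)
h*(975 + n(-19)) = 27*(975 + 32) = 27*1007 = 27189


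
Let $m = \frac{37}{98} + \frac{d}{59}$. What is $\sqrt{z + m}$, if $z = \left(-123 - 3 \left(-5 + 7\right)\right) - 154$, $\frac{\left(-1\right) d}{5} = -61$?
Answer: $\frac{i \sqrt{189299494}}{826} \approx 16.657 i$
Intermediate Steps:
$d = 305$ ($d = \left(-5\right) \left(-61\right) = 305$)
$m = \frac{32073}{5782}$ ($m = \frac{37}{98} + \frac{305}{59} = \frac{32073}{5782} \approx 5.547$)
$z = -283$ ($z = \left(-123 - 6\right) - 154 = -129 - 154 = -283$)
$\sqrt{z + m} = \sqrt{-283 + \frac{32073}{5782}} = \sqrt{- \frac{1604233}{5782}} = \frac{i \sqrt{189299494}}{826}$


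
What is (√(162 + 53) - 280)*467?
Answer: -130760 + 467*√215 ≈ -1.2391e+5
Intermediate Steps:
(√(162 + 53) - 280)*467 = (√215 - 280)*467 = (-280 + √215)*467 = -130760 + 467*√215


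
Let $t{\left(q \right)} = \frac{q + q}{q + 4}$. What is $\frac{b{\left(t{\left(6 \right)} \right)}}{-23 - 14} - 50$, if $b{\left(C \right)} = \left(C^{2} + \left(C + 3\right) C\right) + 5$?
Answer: $- \frac{46537}{925} \approx -50.31$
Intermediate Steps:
$t{\left(q \right)} = \frac{2 q}{4 + q}$
$b{\left(C \right)} = 5 + C^{2} + C \left(3 + C\right)$ ($b{\left(C \right)} = \left(C^{2} + \left(3 + C\right) C\right) + 5 = \left(C^{2} + C \left(3 + C\right)\right) + 5 = 5 + C^{2} + C \left(3 + C\right)$)
$\frac{b{\left(t{\left(6 \right)} \right)}}{-23 - 14} - 50 = \frac{5 + 2 \left(2 \cdot 6 \frac{1}{4 + 6}\right)^{2} + 3 \cdot 2 \cdot 6 \frac{1}{4 + 6}}{-23 - 14} - 50 = \frac{5 + 2 \left(2 \cdot 6 \cdot \frac{1}{10}\right)^{2} + 3 \cdot 2 \cdot 6 \cdot \frac{1}{10}}{-37} - 50 = - \frac{5 + 2 \left(2 \cdot 6 \cdot \frac{1}{10}\right)^{2} + 3 \cdot 2 \cdot 6 \cdot \frac{1}{10}}{37} - 50 = - \frac{5 + 2 \left(\frac{6}{5}\right)^{2} + 3 \cdot \frac{6}{5}}{37} - 50 = - \frac{5 + 2 \cdot \frac{36}{25} + \frac{18}{5}}{37} - 50 = - \frac{5 + \frac{72}{25} + \frac{18}{5}}{37} - 50 = \left(- \frac{1}{37}\right) \frac{287}{25} - 50 = - \frac{287}{925} - 50 = - \frac{46537}{925}$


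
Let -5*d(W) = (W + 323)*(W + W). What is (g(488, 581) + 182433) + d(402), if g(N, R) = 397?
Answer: 66250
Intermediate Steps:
d(W) = -2*W*(323 + W)/5 (d(W) = -(W + 323)*(W + W)/5 = -(323 + W)*2*W/5 = -2*W*(323 + W)/5)
(g(488, 581) + 182433) + d(402) = (397 + 182433) - ⅖*402*(323 + 402) = 182830 - ⅖*402*725 = 182830 - 116580 = 66250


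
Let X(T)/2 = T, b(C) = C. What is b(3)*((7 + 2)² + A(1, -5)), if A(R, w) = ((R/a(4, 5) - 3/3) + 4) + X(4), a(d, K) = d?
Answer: 1107/4 ≈ 276.75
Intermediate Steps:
X(T) = 2*T
A(R, w) = 11 + R/4 (A(R, w) = ((R/4 - 3/3) + 4) + 2*4 = ((R*(¼) - 3*⅓) + 4) + 8 = ((R/4 - 1) + 4) + 8 = ((-1 + R/4) + 4) + 8 = (3 + R/4) + 8 = 11 + R/4)
b(3)*((7 + 2)² + A(1, -5)) = 3*((7 + 2)² + (11 + (¼)*1)) = 3*(9² + (11 + ¼)) = 3*(81 + 45/4) = 3*(369/4) = 1107/4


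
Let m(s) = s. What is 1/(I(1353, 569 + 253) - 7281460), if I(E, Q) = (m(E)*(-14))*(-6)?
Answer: -1/7167808 ≈ -1.3951e-7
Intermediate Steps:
I(E, Q) = 84*E (I(E, Q) = (E*(-14))*(-6) = -14*E*(-6) = 84*E)
1/(I(1353, 569 + 253) - 7281460) = 1/(84*1353 - 7281460) = 1/(113652 - 7281460) = 1/(-7167808) = -1/7167808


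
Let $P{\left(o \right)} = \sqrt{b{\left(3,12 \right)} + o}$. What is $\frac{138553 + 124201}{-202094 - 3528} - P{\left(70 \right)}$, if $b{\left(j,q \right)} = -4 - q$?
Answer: $- \frac{131377}{102811} - 3 \sqrt{6} \approx -8.6263$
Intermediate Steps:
$P{\left(o \right)} = \sqrt{-16 + o}$ ($P{\left(o \right)} = \sqrt{\left(-4 - 12\right) + o} = \sqrt{-16 + o}$)
$\frac{138553 + 124201}{-202094 - 3528} - P{\left(70 \right)} = \frac{138553 + 124201}{-202094 - 3528} - \sqrt{-16 + 70} = \frac{262754}{-205622} - \sqrt{54} = 262754 \left(- \frac{1}{205622}\right) - 3 \sqrt{6} = - \frac{131377}{102811} - 3 \sqrt{6}$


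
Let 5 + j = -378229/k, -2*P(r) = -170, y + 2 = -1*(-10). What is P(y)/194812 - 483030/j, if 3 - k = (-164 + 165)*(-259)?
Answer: 913120105005/2738472284 ≈ 333.44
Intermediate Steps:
k = 262 (k = 3 - (-164 + 165)*(-259) = 3 - (-259) = 3 - 1*(-259) = 3 + 259 = 262)
y = 8 (y = -2 - 1*(-10) = -2 + 10 = 8)
P(r) = 85 (P(r) = -½*(-170) = 85)
j = -379539/262 (j = -5 - 378229/262 = -379539/262 ≈ -1448.6)
P(y)/194812 - 483030/j = 85/194812 - 483030/(-379539/262) = 85*(1/194812) - 483030*(-262/379539) = 85/194812 + 4687180/14057 = 913120105005/2738472284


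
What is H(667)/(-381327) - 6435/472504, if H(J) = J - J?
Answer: -6435/472504 ≈ -0.013619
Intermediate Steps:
H(J) = 0
H(667)/(-381327) - 6435/472504 = 0/(-381327) - 6435/472504 = 0*(-1/381327) - 6435*1/472504 = 0 - 6435/472504 = -6435/472504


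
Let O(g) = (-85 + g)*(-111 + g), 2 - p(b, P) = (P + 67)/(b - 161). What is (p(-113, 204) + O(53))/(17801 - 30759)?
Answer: -509363/3550492 ≈ -0.14346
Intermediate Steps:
p(b, P) = 2 - (67 + P)/(-161 + b) (p(b, P) = 2 - (P + 67)/(b - 161) = 2 - (67 + P)/(-161 + b))
O(g) = (-111 + g)*(-85 + g)
(p(-113, 204) + O(53))/(17801 - 30759) = ((-389 - 1*204 + 2*(-113))/(-161 - 113) + (9435 + 53**2 - 196*53))/(17801 - 30759) = ((-389 - 204 - 226)/(-274) + (9435 + 2809 - 10388))/(-12958) = (-1/274*(-819) + 1856)*(-1/12958) = (819/274 + 1856)*(-1/12958) = (509363/274)*(-1/12958) = -509363/3550492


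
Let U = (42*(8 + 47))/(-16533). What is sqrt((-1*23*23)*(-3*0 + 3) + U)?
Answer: I*sqrt(398373657)/501 ≈ 39.839*I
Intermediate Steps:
U = -70/501 (U = (42*55)*(-1/16533) = 2310*(-1/16533) = -70/501 ≈ -0.13972)
sqrt((-1*23*23)*(-3*0 + 3) + U) = sqrt((-1*23*23)*(-3*0 + 3) - 70/501) = sqrt((-23*23)*(0 + 3) - 70/501) = sqrt(-529*3 - 70/501) = sqrt(-1587 - 70/501) = sqrt(-795157/501) = I*sqrt(398373657)/501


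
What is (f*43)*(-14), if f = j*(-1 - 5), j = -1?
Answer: -3612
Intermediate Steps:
f = 6 (f = -(-1 - 5) = -1*(-6) = 6)
(f*43)*(-14) = (6*43)*(-14) = 258*(-14) = -3612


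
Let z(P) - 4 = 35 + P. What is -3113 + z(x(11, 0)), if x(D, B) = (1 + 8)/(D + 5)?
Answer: -49175/16 ≈ -3073.4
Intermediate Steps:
x(D, B) = 9/(5 + D)
z(P) = 39 + P (z(P) = 4 + (35 + P) = 39 + P)
-3113 + z(x(11, 0)) = -3113 + (39 + 9/(5 + 11)) = -3113 + (39 + 9/16) = -3113 + 633/16 = -49175/16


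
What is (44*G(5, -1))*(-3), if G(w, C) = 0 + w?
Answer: -660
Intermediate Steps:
G(w, C) = w
(44*G(5, -1))*(-3) = (44*5)*(-3) = 220*(-3) = -660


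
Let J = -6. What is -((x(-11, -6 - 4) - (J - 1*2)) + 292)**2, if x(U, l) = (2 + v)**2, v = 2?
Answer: -99856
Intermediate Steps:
x(U, l) = 16 (x(U, l) = (2 + 2)**2 = 4**2 = 16)
-((x(-11, -6 - 4) - (J - 1*2)) + 292)**2 = -((16 - (-6 - 1*2)) + 292)**2 = -((16 - (-6 - 2)) + 292)**2 = -((16 - 1*(-8)) + 292)**2 = -((16 + 8) + 292)**2 = -(24 + 292)**2 = -1*316**2 = -1*99856 = -99856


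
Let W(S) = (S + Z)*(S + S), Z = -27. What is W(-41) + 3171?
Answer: 8747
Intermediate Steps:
W(S) = 2*S*(-27 + S) (W(S) = (S - 27)*(S + S) = (-27 + S)*(2*S) = 2*S*(-27 + S))
W(-41) + 3171 = 2*(-41)*(-27 - 41) + 3171 = 2*(-41)*(-68) + 3171 = 5576 + 3171 = 8747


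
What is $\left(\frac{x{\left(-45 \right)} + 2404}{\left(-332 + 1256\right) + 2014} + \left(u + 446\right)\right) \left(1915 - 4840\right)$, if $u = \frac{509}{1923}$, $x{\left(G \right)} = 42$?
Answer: $- \frac{94724936400}{72433} \approx -1.3078 \cdot 10^{6}$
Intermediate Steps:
$u = \frac{509}{1923}$ ($u = 509 \cdot \frac{1}{1923} = \frac{509}{1923} \approx 0.26469$)
$\left(\frac{x{\left(-45 \right)} + 2404}{\left(-332 + 1256\right) + 2014} + \left(u + 446\right)\right) \left(1915 - 4840\right) = \left(\frac{42 + 2404}{\left(-332 + 1256\right) + 2014} + \left(\frac{509}{1923} + 446\right)\right) \left(1915 - 4840\right) = \left(\frac{2446}{924 + 2014} + \frac{858167}{1923}\right) \left(-2925\right) = \left(\frac{2446}{2938} + \frac{858167}{1923}\right) \left(-2925\right) = \left(2446 \cdot \frac{1}{2938} + \frac{858167}{1923}\right) \left(-2925\right) = \left(\frac{1223}{1469} + \frac{858167}{1923}\right) \left(-2925\right) = \frac{1262999152}{2824887} \left(-2925\right) = - \frac{94724936400}{72433}$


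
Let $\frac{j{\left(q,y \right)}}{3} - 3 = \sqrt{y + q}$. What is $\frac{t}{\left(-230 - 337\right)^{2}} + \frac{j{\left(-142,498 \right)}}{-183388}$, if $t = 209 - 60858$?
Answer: $- \frac{11125192213}{58957224732} - \frac{3 \sqrt{89}}{91694} \approx -0.18901$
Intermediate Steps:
$j{\left(q,y \right)} = 9 + 3 \sqrt{q + y}$ ($j{\left(q,y \right)} = 9 + 3 \sqrt{y + q} = 9 + 3 \sqrt{q + y}$)
$t = -60649$ ($t = 209 - 60858 = -60649$)
$\frac{t}{\left(-230 - 337\right)^{2}} + \frac{j{\left(-142,498 \right)}}{-183388} = - \frac{60649}{\left(-230 - 337\right)^{2}} + \frac{9 + 3 \sqrt{-142 + 498}}{-183388} = - \frac{60649}{\left(-567\right)^{2}} + \left(9 + 3 \sqrt{356}\right) \left(- \frac{1}{183388}\right) = - \frac{60649}{321489} + \left(9 + 3 \cdot 2 \sqrt{89}\right) \left(- \frac{1}{183388}\right) = \left(-60649\right) \frac{1}{321489} + \left(9 + 6 \sqrt{89}\right) \left(- \frac{1}{183388}\right) = - \frac{60649}{321489} - \left(\frac{9}{183388} + \frac{3 \sqrt{89}}{91694}\right) = - \frac{11125192213}{58957224732} - \frac{3 \sqrt{89}}{91694}$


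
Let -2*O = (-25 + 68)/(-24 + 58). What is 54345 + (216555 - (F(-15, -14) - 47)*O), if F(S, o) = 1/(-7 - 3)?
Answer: 184191747/680 ≈ 2.7087e+5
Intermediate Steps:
O = -43/68 (O = -(-25 + 68)/(2*(-24 + 58)) = -43/(2*34) = -1/2*43/34 = -43/68 ≈ -0.63235)
F(S, o) = -1/10 (F(S, o) = 1/(-10) = -1/10)
54345 + (216555 - (F(-15, -14) - 47)*O) = 54345 + (216555 - (-1/10 - 47)*(-43)/68) = 54345 + (216555 - (-471)*(-43)/(10*68)) = 54345 + (216555 - 1*20253/680) = 54345 + (216555 - 20253/680) = 54345 + 147237147/680 = 184191747/680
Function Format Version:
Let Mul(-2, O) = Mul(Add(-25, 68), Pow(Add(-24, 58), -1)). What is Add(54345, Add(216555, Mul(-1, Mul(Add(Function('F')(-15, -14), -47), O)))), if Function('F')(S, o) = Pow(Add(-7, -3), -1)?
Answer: Rational(184191747, 680) ≈ 2.7087e+5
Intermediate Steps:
O = Rational(-43, 68) (O = Mul(Rational(-1, 2), Mul(Add(-25, 68), Pow(Add(-24, 58), -1))) = Mul(Rational(-1, 2), Mul(43, Pow(34, -1))) = Mul(Rational(-1, 2), Mul(43, Rational(1, 34))) = Mul(Rational(-1, 2), Rational(43, 34)) = Rational(-43, 68) ≈ -0.63235)
Function('F')(S, o) = Rational(-1, 10) (Function('F')(S, o) = Pow(-10, -1) = Rational(-1, 10))
Add(54345, Add(216555, Mul(-1, Mul(Add(Function('F')(-15, -14), -47), O)))) = Add(54345, Add(216555, Mul(-1, Mul(Add(Rational(-1, 10), -47), Rational(-43, 68))))) = Add(54345, Add(216555, Mul(-1, Mul(Rational(-471, 10), Rational(-43, 68))))) = Add(54345, Add(216555, Mul(-1, Rational(20253, 680)))) = Add(54345, Add(216555, Rational(-20253, 680))) = Add(54345, Rational(147237147, 680)) = Rational(184191747, 680)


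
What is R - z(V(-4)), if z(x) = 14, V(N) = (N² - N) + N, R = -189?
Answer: -203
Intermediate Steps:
V(N) = N²
R - z(V(-4)) = -189 - 1*14 = -189 - 14 = -203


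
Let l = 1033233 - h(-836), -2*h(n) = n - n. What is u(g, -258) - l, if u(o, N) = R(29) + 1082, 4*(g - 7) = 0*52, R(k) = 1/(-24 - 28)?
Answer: -53671853/52 ≈ -1.0322e+6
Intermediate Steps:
R(k) = -1/52 (R(k) = 1/(-52) = -1/52)
h(n) = 0 (h(n) = -(n - n)/2 = -1/2*0 = 0)
g = 7 (g = 7 + (0*52)/4 = 7 + (1/4)*0 = 7 + 0 = 7)
l = 1033233 (l = 1033233 - 1*0 = 1033233 + 0 = 1033233)
u(o, N) = 56263/52 (u(o, N) = -1/52 + 1082 = 56263/52)
u(g, -258) - l = 56263/52 - 1*1033233 = 56263/52 - 1033233 = -53671853/52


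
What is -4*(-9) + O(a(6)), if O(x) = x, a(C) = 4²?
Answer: 52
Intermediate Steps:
a(C) = 16
-4*(-9) + O(a(6)) = -4*(-9) + 16 = 36 + 16 = 52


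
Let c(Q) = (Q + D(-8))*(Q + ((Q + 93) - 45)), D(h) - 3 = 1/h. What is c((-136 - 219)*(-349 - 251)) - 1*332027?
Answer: 90749116861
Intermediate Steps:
D(h) = 3 + 1/h
c(Q) = (48 + 2*Q)*(23/8 + Q) (c(Q) = (Q + (3 + 1/(-8)))*(Q + ((Q + 93) - 45)) = (Q + (3 - ⅛))*(Q + ((93 + Q) - 45)) = (Q + 23/8)*(Q + (48 + Q)) = (23/8 + Q)*(48 + 2*Q) = (48 + 2*Q)*(23/8 + Q))
c((-136 - 219)*(-349 - 251)) - 1*332027 = (138 + 2*((-136 - 219)*(-349 - 251))² + 215*((-136 - 219)*(-349 - 251))/4) - 1*332027 = (138 + 2*(-355*(-600))² + 215*(-355*(-600))/4) - 332027 = (138 + 2*213000² + (215/4)*213000) - 332027 = (138 + 2*45369000000 + 11448750) - 332027 = (138 + 90738000000 + 11448750) - 332027 = 90749448888 - 332027 = 90749116861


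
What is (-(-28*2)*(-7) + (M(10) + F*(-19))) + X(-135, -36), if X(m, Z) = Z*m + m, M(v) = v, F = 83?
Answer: 2766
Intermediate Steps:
X(m, Z) = m + Z*m
(-(-28*2)*(-7) + (M(10) + F*(-19))) + X(-135, -36) = (-(-28*2)*(-7) + (10 + 83*(-19))) - 135*(1 - 36) = (-(-56)*(-7) + (10 - 1577)) - 135*(-35) = (-1*392 - 1567) + 4725 = (-392 - 1567) + 4725 = -1959 + 4725 = 2766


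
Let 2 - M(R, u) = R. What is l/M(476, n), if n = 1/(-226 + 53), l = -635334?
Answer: 105889/79 ≈ 1340.4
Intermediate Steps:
n = -1/173 (n = 1/(-173) = -1/173 ≈ -0.0057803)
M(R, u) = 2 - R
l/M(476, n) = -635334/(2 - 1*476) = -635334/(2 - 476) = -635334/(-474) = -635334*(-1/474) = 105889/79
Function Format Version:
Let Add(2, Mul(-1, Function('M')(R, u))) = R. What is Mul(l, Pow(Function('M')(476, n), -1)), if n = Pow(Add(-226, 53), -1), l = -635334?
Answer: Rational(105889, 79) ≈ 1340.4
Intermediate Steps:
n = Rational(-1, 173) (n = Pow(-173, -1) = Rational(-1, 173) ≈ -0.0057803)
Function('M')(R, u) = Add(2, Mul(-1, R))
Mul(l, Pow(Function('M')(476, n), -1)) = Mul(-635334, Pow(Add(2, Mul(-1, 476)), -1)) = Mul(-635334, Pow(Add(2, -476), -1)) = Mul(-635334, Pow(-474, -1)) = Mul(-635334, Rational(-1, 474)) = Rational(105889, 79)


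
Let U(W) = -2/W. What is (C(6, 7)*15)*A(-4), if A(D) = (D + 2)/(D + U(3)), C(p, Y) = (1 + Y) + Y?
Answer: 675/7 ≈ 96.429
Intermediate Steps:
C(p, Y) = 1 + 2*Y
A(D) = (2 + D)/(-⅔ + D) (A(D) = (D + 2)/(D - 2/3) = (2 + D)/(D - 2*⅓) = (2 + D)/(D - ⅔) = (2 + D)/(-⅔ + D))
(C(6, 7)*15)*A(-4) = ((1 + 2*7)*15)*(3*(2 - 4)/(-2 + 3*(-4))) = ((1 + 14)*15)*(3*(-2)/(-2 - 12)) = (15*15)*(3*(-2)/(-14)) = 225*(3*(-1/14)*(-2)) = 225*(3/7) = 675/7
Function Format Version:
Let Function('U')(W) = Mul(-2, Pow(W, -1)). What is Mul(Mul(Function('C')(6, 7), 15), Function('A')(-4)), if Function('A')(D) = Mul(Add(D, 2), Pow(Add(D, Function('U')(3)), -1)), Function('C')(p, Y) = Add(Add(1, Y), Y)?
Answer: Rational(675, 7) ≈ 96.429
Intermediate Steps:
Function('C')(p, Y) = Add(1, Mul(2, Y))
Function('A')(D) = Mul(Pow(Add(Rational(-2, 3), D), -1), Add(2, D)) (Function('A')(D) = Mul(Add(D, 2), Pow(Add(D, Mul(-2, Pow(3, -1))), -1)) = Mul(Add(2, D), Pow(Add(D, Mul(-2, Rational(1, 3))), -1)) = Mul(Add(2, D), Pow(Add(D, Rational(-2, 3)), -1)) = Mul(Add(2, D), Pow(Add(Rational(-2, 3), D), -1)) = Mul(Pow(Add(Rational(-2, 3), D), -1), Add(2, D)))
Mul(Mul(Function('C')(6, 7), 15), Function('A')(-4)) = Mul(Mul(Add(1, Mul(2, 7)), 15), Mul(3, Pow(Add(-2, Mul(3, -4)), -1), Add(2, -4))) = Mul(Mul(Add(1, 14), 15), Mul(3, Pow(Add(-2, -12), -1), -2)) = Mul(Mul(15, 15), Mul(3, Pow(-14, -1), -2)) = Mul(225, Mul(3, Rational(-1, 14), -2)) = Mul(225, Rational(3, 7)) = Rational(675, 7)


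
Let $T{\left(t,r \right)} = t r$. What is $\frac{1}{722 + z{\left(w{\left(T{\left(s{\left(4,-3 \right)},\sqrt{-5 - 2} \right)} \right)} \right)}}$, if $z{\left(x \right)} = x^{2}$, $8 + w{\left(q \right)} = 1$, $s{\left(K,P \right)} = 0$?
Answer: $\frac{1}{771} \approx 0.001297$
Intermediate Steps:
$T{\left(t,r \right)} = r t$
$w{\left(q \right)} = -7$ ($w{\left(q \right)} = -8 + 1 = -7$)
$\frac{1}{722 + z{\left(w{\left(T{\left(s{\left(4,-3 \right)},\sqrt{-5 - 2} \right)} \right)} \right)}} = \frac{1}{722 + \left(-7\right)^{2}} = \frac{1}{722 + 49} = \frac{1}{771}$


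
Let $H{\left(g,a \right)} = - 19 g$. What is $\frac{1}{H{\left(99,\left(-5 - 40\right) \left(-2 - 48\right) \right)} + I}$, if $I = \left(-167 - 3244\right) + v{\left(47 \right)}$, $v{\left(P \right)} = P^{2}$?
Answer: $- \frac{1}{3083} \approx -0.00032436$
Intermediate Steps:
$I = -1202$ ($I = \left(-167 - 3244\right) + 47^{2} = -3411 + 2209 = -1202$)
$\frac{1}{H{\left(99,\left(-5 - 40\right) \left(-2 - 48\right) \right)} + I} = \frac{1}{\left(-19\right) 99 - 1202} = \frac{1}{-1881 - 1202} = \frac{1}{-3083} = - \frac{1}{3083}$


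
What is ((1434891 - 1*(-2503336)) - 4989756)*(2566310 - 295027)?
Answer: -2388319941707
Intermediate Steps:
((1434891 - 1*(-2503336)) - 4989756)*(2566310 - 295027) = ((1434891 + 2503336) - 4989756)*2271283 = (3938227 - 4989756)*2271283 = -1051529*2271283 = -2388319941707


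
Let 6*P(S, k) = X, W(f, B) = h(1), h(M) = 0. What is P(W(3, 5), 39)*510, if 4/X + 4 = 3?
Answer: -340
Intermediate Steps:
W(f, B) = 0
X = -4 (X = 4/(-4 + 3) = 4/(-1) = 4*(-1) = -4)
P(S, k) = -⅔ (P(S, k) = (⅙)*(-4) = -⅔)
P(W(3, 5), 39)*510 = -⅔*510 = -340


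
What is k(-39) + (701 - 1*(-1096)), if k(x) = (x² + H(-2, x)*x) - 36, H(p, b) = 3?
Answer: 3165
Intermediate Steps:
k(x) = -36 + x² + 3*x (k(x) = (x² + 3*x) - 36 = -36 + x² + 3*x)
k(-39) + (701 - 1*(-1096)) = (-36 + (-39)² + 3*(-39)) + (701 - 1*(-1096)) = (-36 + 1521 - 117) + (701 + 1096) = 1368 + 1797 = 3165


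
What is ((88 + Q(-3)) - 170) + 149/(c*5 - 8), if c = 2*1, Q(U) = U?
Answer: -21/2 ≈ -10.500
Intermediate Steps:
c = 2
((88 + Q(-3)) - 170) + 149/(c*5 - 8) = ((88 - 3) - 170) + 149/(2*5 - 8) = (85 - 170) + 149/(10 - 8) = -85 + 149/2 = -21/2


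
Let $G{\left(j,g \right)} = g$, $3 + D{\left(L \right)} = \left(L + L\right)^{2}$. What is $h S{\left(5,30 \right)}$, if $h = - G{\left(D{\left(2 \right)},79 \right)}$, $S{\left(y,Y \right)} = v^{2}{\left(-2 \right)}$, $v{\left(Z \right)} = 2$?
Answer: $-316$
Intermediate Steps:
$D{\left(L \right)} = -3 + 4 L^{2}$ ($D{\left(L \right)} = -3 + \left(L + L\right)^{2} = -3 + \left(2 L\right)^{2} = -3 + 4 L^{2}$)
$S{\left(y,Y \right)} = 4$ ($S{\left(y,Y \right)} = 2^{2} = 4$)
$h = -79$ ($h = \left(-1\right) 79 = -79$)
$h S{\left(5,30 \right)} = \left(-79\right) 4 = -316$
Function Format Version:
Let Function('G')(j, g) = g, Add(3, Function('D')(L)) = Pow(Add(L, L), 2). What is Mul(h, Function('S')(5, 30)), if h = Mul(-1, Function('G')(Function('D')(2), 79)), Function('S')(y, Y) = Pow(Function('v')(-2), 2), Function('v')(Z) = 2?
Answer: -316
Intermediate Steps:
Function('D')(L) = Add(-3, Mul(4, Pow(L, 2))) (Function('D')(L) = Add(-3, Pow(Add(L, L), 2)) = Add(-3, Pow(Mul(2, L), 2)) = Add(-3, Mul(4, Pow(L, 2))))
Function('S')(y, Y) = 4 (Function('S')(y, Y) = Pow(2, 2) = 4)
h = -79 (h = Mul(-1, 79) = -79)
Mul(h, Function('S')(5, 30)) = Mul(-79, 4) = -316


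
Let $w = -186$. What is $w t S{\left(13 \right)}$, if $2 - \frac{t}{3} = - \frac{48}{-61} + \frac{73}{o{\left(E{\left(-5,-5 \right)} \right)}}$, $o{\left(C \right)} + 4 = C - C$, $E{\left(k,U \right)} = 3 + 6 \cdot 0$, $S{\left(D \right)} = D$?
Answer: $- \frac{17224623}{122} \approx -1.4119 \cdot 10^{5}$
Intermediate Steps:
$E{\left(k,U \right)} = 3$ ($E{\left(k,U \right)} = 3 + 0 = 3$)
$o{\left(C \right)} = -4$ ($o{\left(C \right)} = -4 + \left(C - C\right) = -4 + 0 = -4$)
$t = \frac{14247}{244}$ ($t = 6 - 3 \left(- \frac{48}{-61} + \frac{73}{-4}\right) = 6 - 3 \left(\left(-48\right) \left(- \frac{1}{61}\right) + 73 \left(- \frac{1}{4}\right)\right) = 6 - 3 \left(\frac{48}{61} - \frac{73}{4}\right) = 6 - - \frac{12783}{244} = 6 + \frac{12783}{244} = \frac{14247}{244} \approx 58.389$)
$w t S{\left(13 \right)} = \left(-186\right) \frac{14247}{244} \cdot 13 = \left(- \frac{1324971}{122}\right) 13 = - \frac{17224623}{122}$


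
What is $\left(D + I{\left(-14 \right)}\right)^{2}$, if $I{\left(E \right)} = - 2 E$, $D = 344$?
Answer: $138384$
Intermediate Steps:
$\left(D + I{\left(-14 \right)}\right)^{2} = \left(344 - -28\right)^{2} = \left(344 + 28\right)^{2} = 372^{2} = 138384$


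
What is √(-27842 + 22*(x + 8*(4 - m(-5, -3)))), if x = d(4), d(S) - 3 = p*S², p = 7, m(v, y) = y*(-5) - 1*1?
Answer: 24*I*√47 ≈ 164.54*I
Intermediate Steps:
m(v, y) = -1 - 5*y (m(v, y) = -5*y - 1 = -1 - 5*y)
d(S) = 3 + 7*S²
x = 115 (x = 3 + 7*4² = 3 + 7*16 = 3 + 112 = 115)
√(-27842 + 22*(x + 8*(4 - m(-5, -3)))) = √(-27842 + 22*(115 + 8*(4 - (-1 - 5*(-3))))) = √(-27842 + 22*(115 + 8*(4 - (-1 + 15)))) = √(-27842 + 22*(115 + 8*(4 - 1*14))) = √(-27842 + 22*(115 + 8*(4 - 14))) = √(-27842 + 22*(115 + 8*(-10))) = √(-27842 + 22*(115 - 80)) = √(-27842 + 22*35) = √(-27842 + 770) = √(-27072) = 24*I*√47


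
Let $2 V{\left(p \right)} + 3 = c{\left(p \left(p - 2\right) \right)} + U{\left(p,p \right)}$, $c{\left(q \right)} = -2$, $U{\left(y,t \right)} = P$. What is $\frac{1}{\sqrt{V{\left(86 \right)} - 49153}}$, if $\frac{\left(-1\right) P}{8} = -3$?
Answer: $- \frac{i \sqrt{196574}}{98287} \approx - 0.0045109 i$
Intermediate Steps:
$P = 24$ ($P = \left(-8\right) \left(-3\right) = 24$)
$U{\left(y,t \right)} = 24$
$V{\left(p \right)} = \frac{19}{2}$ ($V{\left(p \right)} = - \frac{3}{2} + \frac{-2 + 24}{2} = - \frac{3}{2} + \frac{1}{2} \cdot 22 = - \frac{3}{2} + 11 = \frac{19}{2}$)
$\frac{1}{\sqrt{V{\left(86 \right)} - 49153}} = \frac{1}{\sqrt{\frac{19}{2} - 49153}} = \frac{1}{\sqrt{- \frac{98287}{2}}} = \frac{1}{\frac{1}{2} i \sqrt{196574}} = - \frac{i \sqrt{196574}}{98287}$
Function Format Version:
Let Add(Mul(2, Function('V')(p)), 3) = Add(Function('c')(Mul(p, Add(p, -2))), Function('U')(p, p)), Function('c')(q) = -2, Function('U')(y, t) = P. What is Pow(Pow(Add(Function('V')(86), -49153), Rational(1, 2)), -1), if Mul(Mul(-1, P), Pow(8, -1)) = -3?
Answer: Mul(Rational(-1, 98287), I, Pow(196574, Rational(1, 2))) ≈ Mul(-0.0045109, I)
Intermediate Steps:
P = 24 (P = Mul(-8, -3) = 24)
Function('U')(y, t) = 24
Function('V')(p) = Rational(19, 2) (Function('V')(p) = Add(Rational(-3, 2), Mul(Rational(1, 2), Add(-2, 24))) = Add(Rational(-3, 2), Mul(Rational(1, 2), 22)) = Add(Rational(-3, 2), 11) = Rational(19, 2))
Pow(Pow(Add(Function('V')(86), -49153), Rational(1, 2)), -1) = Pow(Pow(Add(Rational(19, 2), -49153), Rational(1, 2)), -1) = Pow(Pow(Rational(-98287, 2), Rational(1, 2)), -1) = Pow(Mul(Rational(1, 2), I, Pow(196574, Rational(1, 2))), -1) = Mul(Rational(-1, 98287), I, Pow(196574, Rational(1, 2)))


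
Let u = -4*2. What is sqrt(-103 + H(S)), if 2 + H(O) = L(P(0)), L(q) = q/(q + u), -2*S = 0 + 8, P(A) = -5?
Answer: 4*I*sqrt(1105)/13 ≈ 10.228*I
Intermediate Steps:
u = -8
S = -4 (S = -(0 + 8)/2 = -1/2*8 = -4)
L(q) = q/(-8 + q) (L(q) = q/(q - 8) = q/(-8 + q))
H(O) = -21/13 (H(O) = -2 - 5/(-8 - 5) = -2 - 5/(-13) = -2 - 5*(-1/13) = -2 + 5/13 = -21/13)
sqrt(-103 + H(S)) = sqrt(-103 - 21/13) = sqrt(-1360/13) = 4*I*sqrt(1105)/13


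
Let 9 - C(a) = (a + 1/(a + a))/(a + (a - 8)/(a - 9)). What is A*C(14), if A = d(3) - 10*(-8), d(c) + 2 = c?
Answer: 1392147/2128 ≈ 654.20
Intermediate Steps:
d(c) = -2 + c
C(a) = 9 - (a + 1/(2*a))/(a + (-8 + a)/(-9 + a)) (C(a) = 9 - (a + 1/(a + a))/(a + (a - 8)/(a - 9)) = 9 - (a + 1/(2*a))/(a + (-8 + a)/(-9 + a)))
A = 81 (A = (-2 + 3) - 10*(-8) = 1 + 80 = 81)
A*C(14) = 81*((1/2)*(-9 - 16*14**3 + 126*14**2 + 145*14)/(14*(8 - 1*14**2 + 8*14))) = 81*((1/2)*(1/14)*(-9 - 16*2744 + 126*196 + 2030)/(8 - 1*196 + 112)) = 81*((1/2)*(1/14)*(-9 - 43904 + 24696 + 2030)/(8 - 196 + 112)) = 81*((1/2)*(1/14)*(-17187)/(-76)) = 81*((1/2)*(1/14)*(-1/76)*(-17187)) = 81*(17187/2128) = 1392147/2128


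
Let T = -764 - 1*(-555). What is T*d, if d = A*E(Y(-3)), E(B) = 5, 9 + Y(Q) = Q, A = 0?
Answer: 0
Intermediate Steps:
Y(Q) = -9 + Q
T = -209 (T = -764 + 555 = -209)
d = 0 (d = 0*5 = 0)
T*d = -209*0 = 0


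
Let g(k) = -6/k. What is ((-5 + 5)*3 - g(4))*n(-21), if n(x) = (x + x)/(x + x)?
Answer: 3/2 ≈ 1.5000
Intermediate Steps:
n(x) = 1 (n(x) = (2*x)/((2*x)) = (2*x)*(1/(2*x)) = 1)
((-5 + 5)*3 - g(4))*n(-21) = ((-5 + 5)*3 - (-6)/4)*1 = (0*3 - (-6)/4)*1 = (0 - 1*(-3/2))*1 = (0 + 3/2)*1 = (3/2)*1 = 3/2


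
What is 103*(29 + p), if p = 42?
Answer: 7313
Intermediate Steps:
103*(29 + p) = 103*(29 + 42) = 103*71 = 7313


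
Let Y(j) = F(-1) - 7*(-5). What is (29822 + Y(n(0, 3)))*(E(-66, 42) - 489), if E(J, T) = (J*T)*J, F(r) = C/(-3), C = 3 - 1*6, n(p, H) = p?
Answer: 5447980254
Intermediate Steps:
C = -3 (C = 3 - 6 = -3)
F(r) = 1 (F(r) = -3/(-3) = -3*(-⅓) = 1)
Y(j) = 36 (Y(j) = 1 - 7*(-5) = 1 + 35 = 36)
E(J, T) = T*J²
(29822 + Y(n(0, 3)))*(E(-66, 42) - 489) = (29822 + 36)*(42*(-66)² - 489) = 29858*(42*4356 - 489) = 29858*(182952 - 489) = 29858*182463 = 5447980254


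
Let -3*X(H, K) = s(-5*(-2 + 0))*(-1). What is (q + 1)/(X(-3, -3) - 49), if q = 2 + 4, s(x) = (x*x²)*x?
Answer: 21/9853 ≈ 0.0021313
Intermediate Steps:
s(x) = x⁴ (s(x) = x³*x = x⁴)
X(H, K) = 10000/3 (X(H, K) = -(-5*(-2 + 0))⁴*(-1)/3 = -(-5*(-2))⁴*(-1)/3 = -10⁴*(-1)/3 = -10000*(-1)/3 = -⅓*(-10000) = 10000/3)
q = 6
(q + 1)/(X(-3, -3) - 49) = (6 + 1)/(10000/3 - 49) = 7/(9853/3) = (3/9853)*7 = 21/9853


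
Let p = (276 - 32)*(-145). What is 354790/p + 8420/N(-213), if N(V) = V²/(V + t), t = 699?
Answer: 1429808201/17835058 ≈ 80.168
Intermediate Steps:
p = -35380 (p = 244*(-145) = -35380)
N(V) = V²/(699 + V) (N(V) = V²/(V + 699) = V²/(699 + V))
354790/p + 8420/N(-213) = 354790/(-35380) + 8420/(((-213)²/(699 - 213))) = 354790*(-1/35380) + 8420/((45369/486)) = -35479/3538 + 8420/((45369*(1/486))) = -35479/3538 + 8420/(5041/54) = -35479/3538 + 8420*(54/5041) = -35479/3538 + 454680/5041 = 1429808201/17835058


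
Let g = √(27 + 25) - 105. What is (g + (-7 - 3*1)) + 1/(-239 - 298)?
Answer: -61756/537 + 2*√13 ≈ -107.79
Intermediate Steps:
g = -105 + 2*√13 (g = √52 - 105 = 2*√13 - 105 = -105 + 2*√13 ≈ -97.789)
(g + (-7 - 3*1)) + 1/(-239 - 298) = ((-105 + 2*√13) + (-7 - 3*1)) + 1/(-239 - 298) = ((-105 + 2*√13) + (-7 - 3)) + 1/(-537) = ((-105 + 2*√13) - 10) - 1/537 = (-115 + 2*√13) - 1/537 = -61756/537 + 2*√13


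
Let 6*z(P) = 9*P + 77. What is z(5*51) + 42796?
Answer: 129574/3 ≈ 43191.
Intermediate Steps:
z(P) = 77/6 + 3*P/2 (z(P) = (9*P + 77)/6 = (77 + 9*P)/6 = 77/6 + 3*P/2)
z(5*51) + 42796 = (77/6 + 3*(5*51)/2) + 42796 = (77/6 + (3/2)*255) + 42796 = (77/6 + 765/2) + 42796 = 1186/3 + 42796 = 129574/3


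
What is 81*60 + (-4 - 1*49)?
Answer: 4807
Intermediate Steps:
81*60 + (-4 - 1*49) = 4860 + (-4 - 49) = 4860 - 53 = 4807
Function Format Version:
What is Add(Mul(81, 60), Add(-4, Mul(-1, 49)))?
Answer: 4807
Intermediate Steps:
Add(Mul(81, 60), Add(-4, Mul(-1, 49))) = Add(4860, Add(-4, -49)) = Add(4860, -53) = 4807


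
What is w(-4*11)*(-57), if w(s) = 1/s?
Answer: 57/44 ≈ 1.2955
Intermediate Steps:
w(-4*11)*(-57) = -57/(-4*11) = -57/(-44) = -1/44*(-57) = 57/44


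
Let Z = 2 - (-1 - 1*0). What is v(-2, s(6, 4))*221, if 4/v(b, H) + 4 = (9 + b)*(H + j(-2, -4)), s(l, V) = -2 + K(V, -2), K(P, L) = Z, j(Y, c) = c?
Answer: -884/25 ≈ -35.360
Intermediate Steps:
Z = 3 (Z = 2 - (-1 + 0) = 2 - 1*(-1) = 2 + 1 = 3)
K(P, L) = 3
s(l, V) = 1 (s(l, V) = -2 + 3 = 1)
v(b, H) = 4/(-4 + (-4 + H)*(9 + b)) (v(b, H) = 4/(-4 + (9 + b)*(H - 4)) = 4/(-4 + (9 + b)*(-4 + H)) = 4/(-4 + (-4 + H)*(9 + b)))
v(-2, s(6, 4))*221 = (4/(-40 - 4*(-2) + 9*1 + 1*(-2)))*221 = (4/(-40 + 8 + 9 - 2))*221 = (4/(-25))*221 = (4*(-1/25))*221 = -4/25*221 = -884/25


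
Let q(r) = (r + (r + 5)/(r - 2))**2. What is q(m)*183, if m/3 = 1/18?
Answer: 1868125/1452 ≈ 1286.6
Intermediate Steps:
m = 1/6 (m = 3/18 = 3*(1/18) = 1/6 ≈ 0.16667)
q(r) = (r + (5 + r)/(-2 + r))**2
q(m)*183 = ((5 + (1/6)**2 - 1*1/6)**2/(-2 + 1/6)**2)*183 = ((5 + 1/36 - 1/6)**2/(-11/6)**2)*183 = (36*(175/36)**2/121)*183 = ((36/121)*(30625/1296))*183 = (30625/4356)*183 = 1868125/1452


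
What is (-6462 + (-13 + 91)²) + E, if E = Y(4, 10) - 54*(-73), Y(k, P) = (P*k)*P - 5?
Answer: 3959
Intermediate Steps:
Y(k, P) = -5 + k*P² (Y(k, P) = k*P² - 5 = -5 + k*P²)
E = 4337 (E = (-5 + 4*10²) - 54*(-73) = (-5 + 4*100) + 3942 = (-5 + 400) + 3942 = 395 + 3942 = 4337)
(-6462 + (-13 + 91)²) + E = (-6462 + (-13 + 91)²) + 4337 = (-6462 + 78²) + 4337 = (-6462 + 6084) + 4337 = -378 + 4337 = 3959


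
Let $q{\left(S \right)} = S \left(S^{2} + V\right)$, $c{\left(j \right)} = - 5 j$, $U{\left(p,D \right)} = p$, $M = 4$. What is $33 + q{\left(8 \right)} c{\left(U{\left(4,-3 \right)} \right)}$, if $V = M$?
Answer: $-10847$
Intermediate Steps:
$V = 4$
$q{\left(S \right)} = S \left(4 + S^{2}\right)$ ($q{\left(S \right)} = S \left(S^{2} + 4\right) = S \left(4 + S^{2}\right)$)
$33 + q{\left(8 \right)} c{\left(U{\left(4,-3 \right)} \right)} = 33 + 8 \left(4 + 8^{2}\right) \left(\left(-5\right) 4\right) = 33 + 8 \left(4 + 64\right) \left(-20\right) = 33 + 8 \cdot 68 \left(-20\right) = 33 + 544 \left(-20\right) = 33 - 10880 = -10847$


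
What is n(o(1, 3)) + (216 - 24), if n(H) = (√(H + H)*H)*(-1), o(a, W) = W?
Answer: 192 - 3*√6 ≈ 184.65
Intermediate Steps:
n(H) = -√2*H^(3/2) (n(H) = (√(2*H)*H)*(-1) = ((√2*√H)*H)*(-1) = (√2*H^(3/2))*(-1) = -√2*H^(3/2))
n(o(1, 3)) + (216 - 24) = -√2*3^(3/2) + (216 - 24) = -√2*3*√3 + 192 = -3*√6 + 192 = 192 - 3*√6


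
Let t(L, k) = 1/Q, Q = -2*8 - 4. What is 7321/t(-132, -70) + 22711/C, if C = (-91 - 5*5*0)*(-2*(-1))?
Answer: -2051627/14 ≈ -1.4654e+5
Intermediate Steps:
Q = -20 (Q = -16 - 4 = -20)
C = -182 (C = (-91 - 25*0)*2 = (-91 + 0)*2 = -91*2 = -182)
t(L, k) = -1/20 (t(L, k) = 1/(-20) = -1/20)
7321/t(-132, -70) + 22711/C = 7321/(-1/20) + 22711/(-182) = 7321*(-20) + 22711*(-1/182) = -146420 - 1747/14 = -2051627/14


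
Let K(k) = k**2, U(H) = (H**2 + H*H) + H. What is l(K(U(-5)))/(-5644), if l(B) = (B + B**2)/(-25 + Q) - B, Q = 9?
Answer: 2067525/45152 ≈ 45.790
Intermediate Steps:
U(H) = H + 2*H**2 (U(H) = (H**2 + H**2) + H = 2*H**2 + H = H + 2*H**2)
l(B) = -17*B/16 - B**2/16 (l(B) = (B + B**2)/(-25 + 9) - B = (B + B**2)/(-16) - B = (B + B**2)*(-1/16) - B = (-B/16 - B**2/16) - B = -17*B/16 - B**2/16)
l(K(U(-5)))/(-5644) = -(-5*(1 + 2*(-5)))**2*(17 + (-5*(1 + 2*(-5)))**2)/16/(-5644) = -(-5*(1 - 10))**2*(17 + (-5*(1 - 10))**2)/16*(-1/5644) = -(-5*(-9))**2*(17 + (-5*(-9))**2)/16*(-1/5644) = -1/16*45**2*(17 + 45**2)*(-1/5644) = -1/16*2025*(17 + 2025)*(-1/5644) = -1/16*2025*2042*(-1/5644) = -2067525/8*(-1/5644) = 2067525/45152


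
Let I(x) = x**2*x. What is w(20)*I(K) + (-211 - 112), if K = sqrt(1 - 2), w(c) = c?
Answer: -323 - 20*I ≈ -323.0 - 20.0*I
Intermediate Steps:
K = I (K = sqrt(-1) = I ≈ 1.0*I)
I(x) = x**3
w(20)*I(K) + (-211 - 112) = 20*I**3 + (-211 - 112) = 20*(-I) - 323 = -20*I - 323 = -323 - 20*I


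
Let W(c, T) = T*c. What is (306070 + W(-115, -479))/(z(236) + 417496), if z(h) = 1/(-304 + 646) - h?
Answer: 123515010/142702921 ≈ 0.86554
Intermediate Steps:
z(h) = 1/342 - h
(306070 + W(-115, -479))/(z(236) + 417496) = (306070 - 479*(-115))/((1/342 - 1*236) + 417496) = (306070 + 55085)/((1/342 - 236) + 417496) = 361155/(-80711/342 + 417496) = 361155/(142702921/342) = 361155*(342/142702921) = 123515010/142702921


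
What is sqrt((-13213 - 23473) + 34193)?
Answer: 3*I*sqrt(277) ≈ 49.93*I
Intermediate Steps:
sqrt((-13213 - 23473) + 34193) = sqrt(-36686 + 34193) = sqrt(-2493) = 3*I*sqrt(277)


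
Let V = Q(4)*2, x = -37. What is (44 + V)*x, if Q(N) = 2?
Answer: -1776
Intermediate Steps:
V = 4 (V = 2*2 = 4)
(44 + V)*x = (44 + 4)*(-37) = 48*(-37) = -1776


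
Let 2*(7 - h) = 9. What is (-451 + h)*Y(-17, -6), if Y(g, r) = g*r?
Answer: -45747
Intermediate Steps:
h = 5/2 (h = 7 - 1/2*9 = 7 - 9/2 = 5/2 ≈ 2.5000)
(-451 + h)*Y(-17, -6) = (-451 + 5/2)*(-17*(-6)) = -897/2*102 = -45747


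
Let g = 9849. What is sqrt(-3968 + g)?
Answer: sqrt(5881) ≈ 76.688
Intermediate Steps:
sqrt(-3968 + g) = sqrt(-3968 + 9849) = sqrt(5881)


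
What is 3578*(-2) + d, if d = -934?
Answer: -8090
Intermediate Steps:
3578*(-2) + d = 3578*(-2) - 934 = -7156 - 934 = -8090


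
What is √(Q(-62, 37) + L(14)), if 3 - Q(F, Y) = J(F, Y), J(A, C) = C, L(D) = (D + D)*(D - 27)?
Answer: I*√398 ≈ 19.95*I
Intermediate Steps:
L(D) = 2*D*(-27 + D) (L(D) = (2*D)*(-27 + D) = 2*D*(-27 + D))
Q(F, Y) = 3 - Y
√(Q(-62, 37) + L(14)) = √((3 - 1*37) + 2*14*(-27 + 14)) = √((3 - 37) + 2*14*(-13)) = √(-34 - 364) = √(-398) = I*√398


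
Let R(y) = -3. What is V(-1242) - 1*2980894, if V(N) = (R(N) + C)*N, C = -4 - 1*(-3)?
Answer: -2975926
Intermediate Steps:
C = -1 (C = -4 + 3 = -1)
V(N) = -4*N (V(N) = (-3 - 1)*N = -4*N)
V(-1242) - 1*2980894 = -4*(-1242) - 1*2980894 = 4968 - 2980894 = -2975926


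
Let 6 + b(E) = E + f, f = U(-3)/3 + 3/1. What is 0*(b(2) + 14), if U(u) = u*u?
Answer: 0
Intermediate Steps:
U(u) = u²
f = 6 (f = (-3)²/3 + 3/1 = 9*(⅓) + 3*1 = 3 + 3 = 6)
b(E) = E (b(E) = -6 + (E + 6) = -6 + (6 + E) = E)
0*(b(2) + 14) = 0*(2 + 14) = 0*16 = 0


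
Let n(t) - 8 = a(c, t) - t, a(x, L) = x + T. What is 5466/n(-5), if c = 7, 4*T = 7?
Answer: 7288/29 ≈ 251.31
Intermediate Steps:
T = 7/4 (T = (1/4)*7 = 7/4 ≈ 1.7500)
a(x, L) = 7/4 + x (a(x, L) = x + 7/4 = 7/4 + x)
n(t) = 67/4 - t (n(t) = 8 + ((7/4 + 7) - t) = 8 + (35/4 - t) = 67/4 - t)
5466/n(-5) = 5466/(67/4 - 1*(-5)) = 5466/(67/4 + 5) = 5466/(87/4) = 5466*(4/87) = 7288/29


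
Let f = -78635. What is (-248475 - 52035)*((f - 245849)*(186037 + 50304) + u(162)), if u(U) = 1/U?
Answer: 23045773238450585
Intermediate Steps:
(-248475 - 52035)*((f - 245849)*(186037 + 50304) + u(162)) = (-248475 - 52035)*((-78635 - 245849)*(186037 + 50304) + 1/162) = -300510*(-324484*236341 + 1/162) = -300510*(-76688873044 + 1/162) = -300510*(-12423597433127/162) = 23045773238450585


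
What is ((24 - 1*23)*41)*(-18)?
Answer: -738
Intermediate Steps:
((24 - 1*23)*41)*(-18) = ((24 - 23)*41)*(-18) = (1*41)*(-18) = 41*(-18) = -738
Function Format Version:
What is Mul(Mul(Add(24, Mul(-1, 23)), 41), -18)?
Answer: -738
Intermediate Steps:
Mul(Mul(Add(24, Mul(-1, 23)), 41), -18) = Mul(Mul(Add(24, -23), 41), -18) = Mul(Mul(1, 41), -18) = Mul(41, -18) = -738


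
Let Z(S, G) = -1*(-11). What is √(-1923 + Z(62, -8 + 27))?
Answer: 2*I*√478 ≈ 43.726*I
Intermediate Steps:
Z(S, G) = 11
√(-1923 + Z(62, -8 + 27)) = √(-1923 + 11) = √(-1912) = 2*I*√478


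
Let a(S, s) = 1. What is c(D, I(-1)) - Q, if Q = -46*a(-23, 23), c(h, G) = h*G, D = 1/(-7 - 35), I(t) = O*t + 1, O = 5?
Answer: 968/21 ≈ 46.095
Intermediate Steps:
I(t) = 1 + 5*t (I(t) = 5*t + 1 = 1 + 5*t)
D = -1/42 (D = 1/(-42) = -1/42 ≈ -0.023810)
c(h, G) = G*h
Q = -46 (Q = -46*1 = -46)
c(D, I(-1)) - Q = (1 + 5*(-1))*(-1/42) - 1*(-46) = (1 - 5)*(-1/42) + 46 = -4*(-1/42) + 46 = 2/21 + 46 = 968/21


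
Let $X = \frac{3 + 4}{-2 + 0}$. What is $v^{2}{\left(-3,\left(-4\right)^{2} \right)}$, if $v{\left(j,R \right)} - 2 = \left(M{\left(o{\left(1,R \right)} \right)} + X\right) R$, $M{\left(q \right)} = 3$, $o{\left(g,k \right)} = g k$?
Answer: $36$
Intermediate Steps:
$X = - \frac{7}{2}$ ($X = \frac{7}{-2} = 7 \left(- \frac{1}{2}\right) = - \frac{7}{2} \approx -3.5$)
$v{\left(j,R \right)} = 2 - \frac{R}{2}$ ($v{\left(j,R \right)} = 2 + \left(3 - \frac{7}{2}\right) R = 2 - \frac{R}{2}$)
$v^{2}{\left(-3,\left(-4\right)^{2} \right)} = \left(2 - \frac{\left(-4\right)^{2}}{2}\right)^{2} = \left(2 - 8\right)^{2} = \left(-6\right)^{2} = 36$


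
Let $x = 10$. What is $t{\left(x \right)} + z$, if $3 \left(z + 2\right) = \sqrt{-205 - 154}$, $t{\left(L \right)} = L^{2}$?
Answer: $98 + \frac{i \sqrt{359}}{3} \approx 98.0 + 6.3158 i$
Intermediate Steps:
$z = -2 + \frac{i \sqrt{359}}{3}$ ($z = -2 + \frac{\sqrt{-205 - 154}}{3} = -2 + \frac{\sqrt{-359}}{3} = -2 + \frac{i \sqrt{359}}{3} \approx -2.0 + 6.3158 i$)
$t{\left(x \right)} + z = 10^{2} - \left(2 - \frac{i \sqrt{359}}{3}\right) = 100 - \left(2 - \frac{i \sqrt{359}}{3}\right) = 98 + \frac{i \sqrt{359}}{3}$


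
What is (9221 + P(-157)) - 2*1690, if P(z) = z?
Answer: 5684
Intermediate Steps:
(9221 + P(-157)) - 2*1690 = (9221 - 157) - 2*1690 = 9064 - 3380 = 5684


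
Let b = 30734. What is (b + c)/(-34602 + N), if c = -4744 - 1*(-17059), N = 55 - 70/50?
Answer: -215245/172742 ≈ -1.2460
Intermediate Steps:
N = 268/5 (N = 55 - 70*1/50 = 55 - 7/5 = 268/5 ≈ 53.600)
c = 12315 (c = -4744 + 17059 = 12315)
(b + c)/(-34602 + N) = (30734 + 12315)/(-34602 + 268/5) = 43049/(-172742/5) = 43049*(-5/172742) = -215245/172742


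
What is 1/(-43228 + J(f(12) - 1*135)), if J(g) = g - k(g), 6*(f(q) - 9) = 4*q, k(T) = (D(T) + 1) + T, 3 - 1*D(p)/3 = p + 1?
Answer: -1/43589 ≈ -2.2942e-5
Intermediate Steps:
D(p) = 6 - 3*p (D(p) = 9 - 3*(p + 1) = 9 - 3*(1 + p) = 9 + (-3 - 3*p) = 6 - 3*p)
k(T) = 7 - 2*T (k(T) = ((6 - 3*T) + 1) + T = (7 - 3*T) + T = 7 - 2*T)
f(q) = 9 + 2*q/3 (f(q) = 9 + (4*q)/6 = 9 + 2*q/3)
J(g) = -7 + 3*g (J(g) = g - (7 - 2*g) = g + (-7 + 2*g) = -7 + 3*g)
1/(-43228 + J(f(12) - 1*135)) = 1/(-43228 + (-7 + 3*((9 + (⅔)*12) - 1*135))) = 1/(-43228 + (-7 + 3*((9 + 8) - 135))) = 1/(-43228 + (-7 + 3*(17 - 135))) = 1/(-43228 + (-7 + 3*(-118))) = 1/(-43228 + (-7 - 354)) = 1/(-43228 - 361) = 1/(-43589) = -1/43589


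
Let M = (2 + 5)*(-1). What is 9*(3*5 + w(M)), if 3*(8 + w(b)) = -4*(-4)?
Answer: 111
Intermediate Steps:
M = -7 (M = 7*(-1) = -7)
w(b) = -8/3 (w(b) = -8 + (-4*(-4))/3 = -8 + (⅓)*16 = -8 + 16/3 = -8/3)
9*(3*5 + w(M)) = 9*(3*5 - 8/3) = 9*(15 - 8/3) = 9*(37/3) = 111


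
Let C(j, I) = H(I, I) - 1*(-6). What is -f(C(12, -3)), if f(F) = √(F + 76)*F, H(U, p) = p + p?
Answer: 0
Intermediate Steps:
H(U, p) = 2*p
C(j, I) = 6 + 2*I (C(j, I) = 2*I - 1*(-6) = 2*I + 6 = 6 + 2*I)
f(F) = F*√(76 + F) (f(F) = √(76 + F)*F = F*√(76 + F))
-f(C(12, -3)) = -(6 + 2*(-3))*√(76 + (6 + 2*(-3))) = -(6 - 6)*√(76 + (6 - 6)) = -0*√(76 + 0) = -0*√76 = -0*2*√19 = -1*0 = 0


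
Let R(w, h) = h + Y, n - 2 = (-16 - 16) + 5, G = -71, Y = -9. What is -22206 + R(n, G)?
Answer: -22286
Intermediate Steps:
n = -25 (n = 2 + ((-16 - 16) + 5) = 2 + (-32 + 5) = 2 - 27 = -25)
R(w, h) = -9 + h (R(w, h) = h - 9 = -9 + h)
-22206 + R(n, G) = -22206 + (-9 - 71) = -22206 - 80 = -22286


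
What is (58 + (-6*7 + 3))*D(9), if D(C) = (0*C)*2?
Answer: 0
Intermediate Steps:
D(C) = 0 (D(C) = 0*2 = 0)
(58 + (-6*7 + 3))*D(9) = (58 + (-6*7 + 3))*0 = (58 + (-42 + 3))*0 = (58 - 39)*0 = 19*0 = 0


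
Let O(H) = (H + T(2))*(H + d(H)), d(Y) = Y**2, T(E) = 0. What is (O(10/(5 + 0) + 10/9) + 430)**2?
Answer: 117291180484/531441 ≈ 2.2070e+5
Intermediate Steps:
O(H) = H*(H + H**2) (O(H) = (H + 0)*(H + H**2) = H*(H + H**2))
(O(10/(5 + 0) + 10/9) + 430)**2 = ((10/(5 + 0) + 10/9)**2*(1 + (10/(5 + 0) + 10/9)) + 430)**2 = ((10/5 + 10*(1/9))**2*(1 + (10/5 + 10*(1/9))) + 430)**2 = ((10*(1/5) + 10/9)**2*(1 + (10*(1/5) + 10/9)) + 430)**2 = ((2 + 10/9)**2*(1 + (2 + 10/9)) + 430)**2 = ((28/9)**2*(1 + 28/9) + 430)**2 = ((784/81)*(37/9) + 430)**2 = (29008/729 + 430)**2 = (342478/729)**2 = 117291180484/531441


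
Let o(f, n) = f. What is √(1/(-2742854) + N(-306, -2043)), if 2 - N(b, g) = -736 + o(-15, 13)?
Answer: 7*√115612363070206/2742854 ≈ 27.441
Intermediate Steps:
N(b, g) = 753 (N(b, g) = 2 - (-736 - 15) = 2 - 1*(-751) = 2 + 751 = 753)
√(1/(-2742854) + N(-306, -2043)) = √(1/(-2742854) + 753) = √(-1/2742854 + 753) = √(2065369061/2742854) = 7*√115612363070206/2742854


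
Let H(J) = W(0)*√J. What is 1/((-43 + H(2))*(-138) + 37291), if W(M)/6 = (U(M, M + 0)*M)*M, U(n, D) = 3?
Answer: 1/43225 ≈ 2.3135e-5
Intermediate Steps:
W(M) = 18*M² (W(M) = 6*((3*M)*M) = 6*(3*M²) = 18*M²)
H(J) = 0 (H(J) = (18*0²)*√J = (18*0)*√J = 0*√J = 0)
1/((-43 + H(2))*(-138) + 37291) = 1/((-43 + 0)*(-138) + 37291) = 1/(-43*(-138) + 37291) = 1/(5934 + 37291) = 1/43225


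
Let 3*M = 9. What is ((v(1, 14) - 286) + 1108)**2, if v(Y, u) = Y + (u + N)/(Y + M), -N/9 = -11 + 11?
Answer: 2732409/4 ≈ 6.8310e+5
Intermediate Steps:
M = 3 (M = (1/3)*9 = 3)
N = 0 (N = -9*(-11 + 11) = -9*0 = 0)
v(Y, u) = Y + u/(3 + Y) (v(Y, u) = Y + (u + 0)/(Y + 3) = Y + u/(3 + Y))
((v(1, 14) - 286) + 1108)**2 = (((14 + 1**2 + 3*1)/(3 + 1) - 286) + 1108)**2 = (((14 + 1 + 3)/4 - 286) + 1108)**2 = (((1/4)*18 - 286) + 1108)**2 = ((9/2 - 286) + 1108)**2 = (-563/2 + 1108)**2 = (1653/2)**2 = 2732409/4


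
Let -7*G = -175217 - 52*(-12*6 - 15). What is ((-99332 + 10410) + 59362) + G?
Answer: -36227/7 ≈ -5175.3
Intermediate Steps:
G = 170693/7 (G = -(-175217 - 52*(-12*6 - 15))/7 = -(-175217 - 52*(-72 - 15))/7 = -(-175217 - 52*(-87))/7 = -(-175217 - 1*(-4524))/7 = -(-175217 + 4524)/7 = -⅐*(-170693) = 170693/7 ≈ 24385.)
((-99332 + 10410) + 59362) + G = ((-99332 + 10410) + 59362) + 170693/7 = (-88922 + 59362) + 170693/7 = -29560 + 170693/7 = -36227/7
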